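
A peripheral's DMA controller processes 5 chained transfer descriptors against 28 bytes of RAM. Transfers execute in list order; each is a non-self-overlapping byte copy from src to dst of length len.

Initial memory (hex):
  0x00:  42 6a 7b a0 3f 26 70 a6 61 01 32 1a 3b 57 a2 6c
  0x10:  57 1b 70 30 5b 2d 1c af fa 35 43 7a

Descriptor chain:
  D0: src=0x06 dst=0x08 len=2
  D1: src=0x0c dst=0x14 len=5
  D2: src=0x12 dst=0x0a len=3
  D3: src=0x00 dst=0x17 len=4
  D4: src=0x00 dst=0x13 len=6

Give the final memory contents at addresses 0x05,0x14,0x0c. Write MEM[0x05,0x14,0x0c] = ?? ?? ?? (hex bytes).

MEM[0x05,0x14,0x0c] = 26 6a 3b

D0: mem[0x08..0x09] <- [70 a6]
D1: mem[0x14..0x18] <- [3b 57 a2 6c 57]
D2: mem[0x0a..0x0c] <- [70 30 3b]
D3: mem[0x17..0x1a] <- [42 6a 7b a0]
D4: mem[0x13..0x18] <- [42 6a 7b a0 3f 26]
query mem[0x05]=0x26, mem[0x14]=0x6a, mem[0x0c]=0x3b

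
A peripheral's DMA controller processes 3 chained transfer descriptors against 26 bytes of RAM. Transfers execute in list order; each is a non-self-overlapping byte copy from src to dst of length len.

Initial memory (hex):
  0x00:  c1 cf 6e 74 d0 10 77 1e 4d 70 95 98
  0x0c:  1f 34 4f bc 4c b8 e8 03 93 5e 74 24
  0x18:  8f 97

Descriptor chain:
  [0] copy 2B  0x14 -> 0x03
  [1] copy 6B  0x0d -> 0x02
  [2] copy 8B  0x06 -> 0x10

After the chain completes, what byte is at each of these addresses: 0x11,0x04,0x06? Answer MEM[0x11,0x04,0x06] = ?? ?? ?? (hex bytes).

MEM[0x11,0x04,0x06] = e8 bc b8

[0] 0x14->0x03 len=2 : 93 5e
[1] 0x0d->0x02 len=6 : 34 4f bc 4c b8 e8
[2] 0x06->0x10 len=8 : b8 e8 4d 70 95 98 1f 34
query mem[0x11]=0xe8, mem[0x04]=0xbc, mem[0x06]=0xb8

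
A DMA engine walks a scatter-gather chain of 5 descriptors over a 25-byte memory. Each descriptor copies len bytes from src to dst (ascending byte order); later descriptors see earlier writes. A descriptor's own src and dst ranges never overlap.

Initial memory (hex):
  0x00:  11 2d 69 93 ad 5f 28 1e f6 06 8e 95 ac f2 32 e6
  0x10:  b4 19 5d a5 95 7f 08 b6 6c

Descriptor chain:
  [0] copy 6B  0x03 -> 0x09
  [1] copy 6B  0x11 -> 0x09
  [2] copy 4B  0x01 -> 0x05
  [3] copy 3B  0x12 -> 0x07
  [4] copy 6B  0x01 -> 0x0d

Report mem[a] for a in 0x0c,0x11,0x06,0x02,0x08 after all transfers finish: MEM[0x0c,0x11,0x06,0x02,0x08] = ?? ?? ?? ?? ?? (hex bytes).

  after D0: wrote 6B at 0x09 = 93ad5f281ef6
  after D1: wrote 6B at 0x09 = 195da5957f08
  after D2: wrote 4B at 0x05 = 2d6993ad
  after D3: wrote 3B at 0x07 = 5da595
  after D4: wrote 6B at 0x0d = 2d6993ad2d69
query mem[0x0c]=0x95, mem[0x11]=0x2d, mem[0x06]=0x69, mem[0x02]=0x69, mem[0x08]=0xa5

MEM[0x0c,0x11,0x06,0x02,0x08] = 95 2d 69 69 a5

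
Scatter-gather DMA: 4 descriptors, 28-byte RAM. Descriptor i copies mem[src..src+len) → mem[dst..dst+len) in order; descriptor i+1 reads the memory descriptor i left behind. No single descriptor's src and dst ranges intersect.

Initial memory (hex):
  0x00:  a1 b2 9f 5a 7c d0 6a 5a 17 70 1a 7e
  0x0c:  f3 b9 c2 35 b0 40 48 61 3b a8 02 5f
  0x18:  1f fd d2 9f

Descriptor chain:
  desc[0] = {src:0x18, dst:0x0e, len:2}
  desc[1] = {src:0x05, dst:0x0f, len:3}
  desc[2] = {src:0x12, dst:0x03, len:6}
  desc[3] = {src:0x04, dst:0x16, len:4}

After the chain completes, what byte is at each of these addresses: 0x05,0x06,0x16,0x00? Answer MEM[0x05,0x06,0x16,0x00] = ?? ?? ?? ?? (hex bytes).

[0] 0x18->0x0e len=2 : 1f fd
[1] 0x05->0x0f len=3 : d0 6a 5a
[2] 0x12->0x03 len=6 : 48 61 3b a8 02 5f
[3] 0x04->0x16 len=4 : 61 3b a8 02
query mem[0x05]=0x3b, mem[0x06]=0xa8, mem[0x16]=0x61, mem[0x00]=0xa1

MEM[0x05,0x06,0x16,0x00] = 3b a8 61 a1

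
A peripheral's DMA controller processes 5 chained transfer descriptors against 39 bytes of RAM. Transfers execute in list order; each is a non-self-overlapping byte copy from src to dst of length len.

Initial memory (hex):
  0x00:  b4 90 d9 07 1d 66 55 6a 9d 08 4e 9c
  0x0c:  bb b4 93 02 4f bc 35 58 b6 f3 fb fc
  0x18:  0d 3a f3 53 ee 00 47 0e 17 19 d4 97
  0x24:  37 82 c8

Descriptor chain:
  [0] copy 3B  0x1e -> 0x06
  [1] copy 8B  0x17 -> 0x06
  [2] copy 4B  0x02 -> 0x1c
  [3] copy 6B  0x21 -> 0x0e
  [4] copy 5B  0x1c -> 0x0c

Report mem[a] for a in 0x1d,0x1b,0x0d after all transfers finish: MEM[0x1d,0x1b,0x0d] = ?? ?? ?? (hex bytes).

MEM[0x1d,0x1b,0x0d] = 07 53 07

#0 dst[0x06+3] := {0x47,0x0e,0x17}
#1 dst[0x06+8] := {0xfc,0x0d,0x3a,0xf3,0x53,0xee,0x00,0x47}
#2 dst[0x1c+4] := {0xd9,0x07,0x1d,0x66}
#3 dst[0x0e+6] := {0x19,0xd4,0x97,0x37,0x82,0xc8}
#4 dst[0x0c+5] := {0xd9,0x07,0x1d,0x66,0x17}
query mem[0x1d]=0x07, mem[0x1b]=0x53, mem[0x0d]=0x07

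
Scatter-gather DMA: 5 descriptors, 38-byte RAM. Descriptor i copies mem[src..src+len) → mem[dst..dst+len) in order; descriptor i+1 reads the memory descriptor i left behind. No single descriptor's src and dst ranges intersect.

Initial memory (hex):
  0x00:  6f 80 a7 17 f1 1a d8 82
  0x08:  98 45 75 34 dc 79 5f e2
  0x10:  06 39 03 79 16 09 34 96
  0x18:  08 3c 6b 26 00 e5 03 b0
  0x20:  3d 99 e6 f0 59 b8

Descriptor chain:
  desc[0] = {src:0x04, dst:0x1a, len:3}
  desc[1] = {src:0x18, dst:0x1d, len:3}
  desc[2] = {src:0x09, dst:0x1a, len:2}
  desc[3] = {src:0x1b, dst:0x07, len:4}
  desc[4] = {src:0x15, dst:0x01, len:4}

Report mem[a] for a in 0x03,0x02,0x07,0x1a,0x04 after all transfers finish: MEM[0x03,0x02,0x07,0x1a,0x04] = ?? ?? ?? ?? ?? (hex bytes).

MEM[0x03,0x02,0x07,0x1a,0x04] = 96 34 75 45 08

#0 dst[0x1a+3] := {0xf1,0x1a,0xd8}
#1 dst[0x1d+3] := {0x08,0x3c,0xf1}
#2 dst[0x1a+2] := {0x45,0x75}
#3 dst[0x07+4] := {0x75,0xd8,0x08,0x3c}
#4 dst[0x01+4] := {0x09,0x34,0x96,0x08}
query mem[0x03]=0x96, mem[0x02]=0x34, mem[0x07]=0x75, mem[0x1a]=0x45, mem[0x04]=0x08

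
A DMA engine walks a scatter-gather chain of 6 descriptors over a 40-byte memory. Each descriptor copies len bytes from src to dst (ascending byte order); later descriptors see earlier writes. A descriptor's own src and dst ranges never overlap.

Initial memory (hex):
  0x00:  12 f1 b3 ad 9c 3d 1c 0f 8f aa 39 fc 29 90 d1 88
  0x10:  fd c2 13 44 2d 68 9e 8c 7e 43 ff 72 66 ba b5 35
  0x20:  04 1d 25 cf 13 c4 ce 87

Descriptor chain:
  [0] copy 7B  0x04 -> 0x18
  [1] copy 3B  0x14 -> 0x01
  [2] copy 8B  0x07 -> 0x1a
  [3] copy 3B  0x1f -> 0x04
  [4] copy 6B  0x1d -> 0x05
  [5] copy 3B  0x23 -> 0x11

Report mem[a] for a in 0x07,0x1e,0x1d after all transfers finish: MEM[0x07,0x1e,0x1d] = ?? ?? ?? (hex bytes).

MEM[0x07,0x1e,0x1d] = 29 fc 39

[0] 0x04->0x18 len=7 : 9c 3d 1c 0f 8f aa 39
[1] 0x14->0x01 len=3 : 2d 68 9e
[2] 0x07->0x1a len=8 : 0f 8f aa 39 fc 29 90 d1
[3] 0x1f->0x04 len=3 : 29 90 d1
[4] 0x1d->0x05 len=6 : 39 fc 29 90 d1 25
[5] 0x23->0x11 len=3 : cf 13 c4
query mem[0x07]=0x29, mem[0x1e]=0xfc, mem[0x1d]=0x39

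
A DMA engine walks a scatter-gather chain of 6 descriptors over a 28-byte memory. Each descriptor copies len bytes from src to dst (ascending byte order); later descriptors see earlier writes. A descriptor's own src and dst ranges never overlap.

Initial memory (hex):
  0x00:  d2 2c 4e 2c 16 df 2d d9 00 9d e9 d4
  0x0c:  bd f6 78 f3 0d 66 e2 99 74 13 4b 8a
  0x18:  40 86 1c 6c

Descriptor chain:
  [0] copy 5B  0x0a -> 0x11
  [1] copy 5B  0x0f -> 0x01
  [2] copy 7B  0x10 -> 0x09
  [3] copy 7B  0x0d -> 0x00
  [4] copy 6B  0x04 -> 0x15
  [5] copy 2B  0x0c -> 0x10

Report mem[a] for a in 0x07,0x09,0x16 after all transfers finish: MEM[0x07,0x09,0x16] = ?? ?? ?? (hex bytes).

  after D0: wrote 5B at 0x11 = e9d4bdf678
  after D1: wrote 5B at 0x01 = f30de9d4bd
  after D2: wrote 7B at 0x09 = 0de9d4bdf6784b
  after D3: wrote 7B at 0x00 = f6784b0de9d4bd
  after D4: wrote 6B at 0x15 = e9d4bdd9000d
  after D5: wrote 2B at 0x10 = bdf6
query mem[0x07]=0xd9, mem[0x09]=0x0d, mem[0x16]=0xd4

MEM[0x07,0x09,0x16] = d9 0d d4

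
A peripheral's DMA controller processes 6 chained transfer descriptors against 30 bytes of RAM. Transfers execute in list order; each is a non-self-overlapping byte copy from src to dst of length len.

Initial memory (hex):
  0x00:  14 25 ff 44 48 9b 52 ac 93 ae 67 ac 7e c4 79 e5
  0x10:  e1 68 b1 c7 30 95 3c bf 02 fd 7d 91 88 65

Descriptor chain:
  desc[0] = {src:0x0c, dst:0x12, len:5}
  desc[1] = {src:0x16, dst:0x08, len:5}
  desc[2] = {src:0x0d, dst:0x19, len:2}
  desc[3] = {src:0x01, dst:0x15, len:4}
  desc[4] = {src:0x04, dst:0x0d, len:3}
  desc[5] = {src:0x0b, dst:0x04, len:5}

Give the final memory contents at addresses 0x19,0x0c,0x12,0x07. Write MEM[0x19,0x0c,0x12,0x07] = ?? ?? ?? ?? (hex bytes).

MEM[0x19,0x0c,0x12,0x07] = c4 7d 7e 9b

D0: mem[0x12..0x16] <- [7e c4 79 e5 e1]
D1: mem[0x08..0x0c] <- [e1 bf 02 fd 7d]
D2: mem[0x19..0x1a] <- [c4 79]
D3: mem[0x15..0x18] <- [25 ff 44 48]
D4: mem[0x0d..0x0f] <- [48 9b 52]
D5: mem[0x04..0x08] <- [fd 7d 48 9b 52]
query mem[0x19]=0xc4, mem[0x0c]=0x7d, mem[0x12]=0x7e, mem[0x07]=0x9b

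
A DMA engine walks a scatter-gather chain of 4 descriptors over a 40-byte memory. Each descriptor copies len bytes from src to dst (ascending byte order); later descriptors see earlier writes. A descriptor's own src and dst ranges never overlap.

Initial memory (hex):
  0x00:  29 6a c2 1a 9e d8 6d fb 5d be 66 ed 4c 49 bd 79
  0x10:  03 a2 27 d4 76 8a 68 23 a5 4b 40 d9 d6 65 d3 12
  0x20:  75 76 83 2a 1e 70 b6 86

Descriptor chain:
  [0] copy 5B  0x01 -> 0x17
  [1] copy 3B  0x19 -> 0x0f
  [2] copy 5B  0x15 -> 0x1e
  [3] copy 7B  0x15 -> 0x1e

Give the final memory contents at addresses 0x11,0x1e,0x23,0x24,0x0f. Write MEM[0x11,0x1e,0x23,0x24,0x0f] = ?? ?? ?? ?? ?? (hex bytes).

D0: mem[0x17..0x1b] <- [6a c2 1a 9e d8]
D1: mem[0x0f..0x11] <- [1a 9e d8]
D2: mem[0x1e..0x22] <- [8a 68 6a c2 1a]
D3: mem[0x1e..0x24] <- [8a 68 6a c2 1a 9e d8]
query mem[0x11]=0xd8, mem[0x1e]=0x8a, mem[0x23]=0x9e, mem[0x24]=0xd8, mem[0x0f]=0x1a

MEM[0x11,0x1e,0x23,0x24,0x0f] = d8 8a 9e d8 1a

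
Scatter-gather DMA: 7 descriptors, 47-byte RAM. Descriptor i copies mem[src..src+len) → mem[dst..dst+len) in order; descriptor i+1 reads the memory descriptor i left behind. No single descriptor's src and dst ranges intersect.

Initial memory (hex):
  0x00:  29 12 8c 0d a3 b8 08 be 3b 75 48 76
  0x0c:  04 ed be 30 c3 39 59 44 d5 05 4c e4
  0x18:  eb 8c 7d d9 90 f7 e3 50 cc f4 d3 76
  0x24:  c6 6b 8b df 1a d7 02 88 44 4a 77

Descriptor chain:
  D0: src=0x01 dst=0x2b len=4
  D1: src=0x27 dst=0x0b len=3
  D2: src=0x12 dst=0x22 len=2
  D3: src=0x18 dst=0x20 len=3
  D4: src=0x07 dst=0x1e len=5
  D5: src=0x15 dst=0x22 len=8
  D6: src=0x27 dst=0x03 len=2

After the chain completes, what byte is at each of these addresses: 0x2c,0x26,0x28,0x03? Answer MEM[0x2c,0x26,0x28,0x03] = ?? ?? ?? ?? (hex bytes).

MEM[0x2c,0x26,0x28,0x03] = 8c 8c d9 7d

[0] 0x01->0x2b len=4 : 12 8c 0d a3
[1] 0x27->0x0b len=3 : df 1a d7
[2] 0x12->0x22 len=2 : 59 44
[3] 0x18->0x20 len=3 : eb 8c 7d
[4] 0x07->0x1e len=5 : be 3b 75 48 df
[5] 0x15->0x22 len=8 : 05 4c e4 eb 8c 7d d9 90
[6] 0x27->0x03 len=2 : 7d d9
query mem[0x2c]=0x8c, mem[0x26]=0x8c, mem[0x28]=0xd9, mem[0x03]=0x7d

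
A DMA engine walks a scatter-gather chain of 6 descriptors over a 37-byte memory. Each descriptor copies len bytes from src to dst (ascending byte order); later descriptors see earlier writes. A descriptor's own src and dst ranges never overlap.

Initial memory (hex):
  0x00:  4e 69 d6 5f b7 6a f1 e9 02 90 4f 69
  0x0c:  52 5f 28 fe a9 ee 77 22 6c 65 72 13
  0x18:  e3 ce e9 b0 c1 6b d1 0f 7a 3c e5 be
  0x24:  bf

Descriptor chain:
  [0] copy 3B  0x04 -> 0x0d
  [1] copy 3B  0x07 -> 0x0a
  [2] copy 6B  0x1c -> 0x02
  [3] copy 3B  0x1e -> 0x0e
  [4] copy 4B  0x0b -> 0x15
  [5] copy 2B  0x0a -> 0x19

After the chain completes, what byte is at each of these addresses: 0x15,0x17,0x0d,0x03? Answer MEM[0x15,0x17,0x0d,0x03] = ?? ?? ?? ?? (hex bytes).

MEM[0x15,0x17,0x0d,0x03] = 02 b7 b7 6b

  after D0: wrote 3B at 0x0d = b76af1
  after D1: wrote 3B at 0x0a = e90290
  after D2: wrote 6B at 0x02 = c16bd10f7a3c
  after D3: wrote 3B at 0x0e = d10f7a
  after D4: wrote 4B at 0x15 = 0290b7d1
  after D5: wrote 2B at 0x19 = e902
query mem[0x15]=0x02, mem[0x17]=0xb7, mem[0x0d]=0xb7, mem[0x03]=0x6b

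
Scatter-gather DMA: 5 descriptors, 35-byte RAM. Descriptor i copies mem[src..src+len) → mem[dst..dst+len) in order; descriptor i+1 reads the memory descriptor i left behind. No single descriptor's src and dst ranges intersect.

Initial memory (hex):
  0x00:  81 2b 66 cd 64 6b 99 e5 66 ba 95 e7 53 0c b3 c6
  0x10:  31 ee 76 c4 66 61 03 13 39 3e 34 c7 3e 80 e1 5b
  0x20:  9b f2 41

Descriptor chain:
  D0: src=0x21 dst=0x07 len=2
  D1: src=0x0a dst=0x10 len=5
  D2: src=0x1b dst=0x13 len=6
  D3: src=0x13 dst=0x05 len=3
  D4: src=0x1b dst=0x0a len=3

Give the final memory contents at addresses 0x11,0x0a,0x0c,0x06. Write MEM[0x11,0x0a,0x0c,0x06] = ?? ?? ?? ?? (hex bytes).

D0: mem[0x07..0x08] <- [f2 41]
D1: mem[0x10..0x14] <- [95 e7 53 0c b3]
D2: mem[0x13..0x18] <- [c7 3e 80 e1 5b 9b]
D3: mem[0x05..0x07] <- [c7 3e 80]
D4: mem[0x0a..0x0c] <- [c7 3e 80]
query mem[0x11]=0xe7, mem[0x0a]=0xc7, mem[0x0c]=0x80, mem[0x06]=0x3e

MEM[0x11,0x0a,0x0c,0x06] = e7 c7 80 3e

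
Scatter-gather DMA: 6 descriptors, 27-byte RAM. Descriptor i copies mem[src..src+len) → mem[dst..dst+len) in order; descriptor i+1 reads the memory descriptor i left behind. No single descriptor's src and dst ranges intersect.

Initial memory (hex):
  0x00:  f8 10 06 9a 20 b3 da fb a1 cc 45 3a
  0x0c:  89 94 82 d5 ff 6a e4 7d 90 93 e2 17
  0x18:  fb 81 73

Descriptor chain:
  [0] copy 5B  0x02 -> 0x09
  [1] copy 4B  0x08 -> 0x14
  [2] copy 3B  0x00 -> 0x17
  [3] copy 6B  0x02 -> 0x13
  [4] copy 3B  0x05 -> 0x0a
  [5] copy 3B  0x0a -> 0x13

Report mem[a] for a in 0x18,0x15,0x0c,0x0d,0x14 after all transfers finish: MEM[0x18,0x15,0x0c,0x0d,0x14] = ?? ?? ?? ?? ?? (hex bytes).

MEM[0x18,0x15,0x0c,0x0d,0x14] = fb fb fb da da

  after D0: wrote 5B at 0x09 = 069a20b3da
  after D1: wrote 4B at 0x14 = a1069a20
  after D2: wrote 3B at 0x17 = f81006
  after D3: wrote 6B at 0x13 = 069a20b3dafb
  after D4: wrote 3B at 0x0a = b3dafb
  after D5: wrote 3B at 0x13 = b3dafb
query mem[0x18]=0xfb, mem[0x15]=0xfb, mem[0x0c]=0xfb, mem[0x0d]=0xda, mem[0x14]=0xda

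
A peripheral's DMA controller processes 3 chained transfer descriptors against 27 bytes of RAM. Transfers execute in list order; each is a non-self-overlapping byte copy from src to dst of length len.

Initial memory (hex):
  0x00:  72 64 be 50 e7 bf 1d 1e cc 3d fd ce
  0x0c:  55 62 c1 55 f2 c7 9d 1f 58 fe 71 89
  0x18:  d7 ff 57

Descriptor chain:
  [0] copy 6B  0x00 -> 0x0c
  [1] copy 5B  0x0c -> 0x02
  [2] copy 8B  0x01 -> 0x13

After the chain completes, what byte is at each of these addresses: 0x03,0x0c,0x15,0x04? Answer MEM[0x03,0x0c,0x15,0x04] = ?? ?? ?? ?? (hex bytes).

MEM[0x03,0x0c,0x15,0x04] = 64 72 64 be

D0: mem[0x0c..0x11] <- [72 64 be 50 e7 bf]
D1: mem[0x02..0x06] <- [72 64 be 50 e7]
D2: mem[0x13..0x1a] <- [64 72 64 be 50 e7 1e cc]
query mem[0x03]=0x64, mem[0x0c]=0x72, mem[0x15]=0x64, mem[0x04]=0xbe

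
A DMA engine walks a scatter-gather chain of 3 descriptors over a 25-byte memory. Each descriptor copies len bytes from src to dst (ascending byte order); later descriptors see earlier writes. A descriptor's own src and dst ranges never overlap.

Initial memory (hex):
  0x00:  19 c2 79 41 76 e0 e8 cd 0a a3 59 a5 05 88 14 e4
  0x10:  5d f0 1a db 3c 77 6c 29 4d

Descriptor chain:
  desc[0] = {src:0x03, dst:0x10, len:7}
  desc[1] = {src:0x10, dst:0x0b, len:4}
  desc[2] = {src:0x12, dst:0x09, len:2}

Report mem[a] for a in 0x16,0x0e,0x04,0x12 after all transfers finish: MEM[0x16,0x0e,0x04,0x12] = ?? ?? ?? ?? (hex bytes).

MEM[0x16,0x0e,0x04,0x12] = a3 e8 76 e0

D0: mem[0x10..0x16] <- [41 76 e0 e8 cd 0a a3]
D1: mem[0x0b..0x0e] <- [41 76 e0 e8]
D2: mem[0x09..0x0a] <- [e0 e8]
query mem[0x16]=0xa3, mem[0x0e]=0xe8, mem[0x04]=0x76, mem[0x12]=0xe0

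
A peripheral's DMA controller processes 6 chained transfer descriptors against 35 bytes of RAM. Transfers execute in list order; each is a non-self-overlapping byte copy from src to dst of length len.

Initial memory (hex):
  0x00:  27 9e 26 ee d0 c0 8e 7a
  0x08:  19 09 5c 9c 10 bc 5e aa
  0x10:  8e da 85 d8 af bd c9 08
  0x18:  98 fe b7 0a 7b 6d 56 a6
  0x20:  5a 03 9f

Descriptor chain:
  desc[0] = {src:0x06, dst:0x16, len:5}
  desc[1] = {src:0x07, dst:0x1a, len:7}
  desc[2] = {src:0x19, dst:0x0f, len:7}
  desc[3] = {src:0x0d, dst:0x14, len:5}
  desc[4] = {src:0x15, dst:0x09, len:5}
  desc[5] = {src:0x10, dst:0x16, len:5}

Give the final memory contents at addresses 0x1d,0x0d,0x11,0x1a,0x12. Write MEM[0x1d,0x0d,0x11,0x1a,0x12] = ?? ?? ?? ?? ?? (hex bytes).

[0] 0x06->0x16 len=5 : 8e 7a 19 09 5c
[1] 0x07->0x1a len=7 : 7a 19 09 5c 9c 10 bc
[2] 0x19->0x0f len=7 : 09 7a 19 09 5c 9c 10
[3] 0x0d->0x14 len=5 : bc 5e 09 7a 19
[4] 0x15->0x09 len=5 : 5e 09 7a 19 09
[5] 0x10->0x16 len=5 : 7a 19 09 5c bc
query mem[0x1d]=0x5c, mem[0x0d]=0x09, mem[0x11]=0x19, mem[0x1a]=0xbc, mem[0x12]=0x09

MEM[0x1d,0x0d,0x11,0x1a,0x12] = 5c 09 19 bc 09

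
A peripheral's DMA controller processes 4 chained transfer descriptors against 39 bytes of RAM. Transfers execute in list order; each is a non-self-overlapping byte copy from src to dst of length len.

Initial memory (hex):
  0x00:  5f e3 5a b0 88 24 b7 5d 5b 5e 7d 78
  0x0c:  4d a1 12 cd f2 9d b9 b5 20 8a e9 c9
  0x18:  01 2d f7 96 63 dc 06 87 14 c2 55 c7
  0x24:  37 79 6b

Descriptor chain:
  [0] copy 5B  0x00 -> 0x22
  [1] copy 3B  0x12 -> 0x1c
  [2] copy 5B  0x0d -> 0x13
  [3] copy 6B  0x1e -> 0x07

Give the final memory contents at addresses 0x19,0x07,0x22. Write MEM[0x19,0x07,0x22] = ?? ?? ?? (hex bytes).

D0: mem[0x22..0x26] <- [5f e3 5a b0 88]
D1: mem[0x1c..0x1e] <- [b9 b5 20]
D2: mem[0x13..0x17] <- [a1 12 cd f2 9d]
D3: mem[0x07..0x0c] <- [20 87 14 c2 5f e3]
query mem[0x19]=0x2d, mem[0x07]=0x20, mem[0x22]=0x5f

MEM[0x19,0x07,0x22] = 2d 20 5f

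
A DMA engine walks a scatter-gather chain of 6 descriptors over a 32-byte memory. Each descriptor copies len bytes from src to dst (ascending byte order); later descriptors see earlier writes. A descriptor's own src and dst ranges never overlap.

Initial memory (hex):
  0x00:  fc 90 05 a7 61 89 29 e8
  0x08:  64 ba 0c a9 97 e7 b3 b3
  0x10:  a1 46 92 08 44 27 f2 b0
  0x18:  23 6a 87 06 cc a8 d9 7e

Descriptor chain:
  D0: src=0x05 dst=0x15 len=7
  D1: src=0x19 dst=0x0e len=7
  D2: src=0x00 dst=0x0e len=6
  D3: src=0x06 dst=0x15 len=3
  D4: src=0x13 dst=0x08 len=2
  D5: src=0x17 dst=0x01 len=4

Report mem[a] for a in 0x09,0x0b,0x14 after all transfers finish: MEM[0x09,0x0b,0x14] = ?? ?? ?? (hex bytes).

D0: mem[0x15..0x1b] <- [89 29 e8 64 ba 0c a9]
D1: mem[0x0e..0x14] <- [ba 0c a9 cc a8 d9 7e]
D2: mem[0x0e..0x13] <- [fc 90 05 a7 61 89]
D3: mem[0x15..0x17] <- [29 e8 64]
D4: mem[0x08..0x09] <- [89 7e]
D5: mem[0x01..0x04] <- [64 64 ba 0c]
query mem[0x09]=0x7e, mem[0x0b]=0xa9, mem[0x14]=0x7e

MEM[0x09,0x0b,0x14] = 7e a9 7e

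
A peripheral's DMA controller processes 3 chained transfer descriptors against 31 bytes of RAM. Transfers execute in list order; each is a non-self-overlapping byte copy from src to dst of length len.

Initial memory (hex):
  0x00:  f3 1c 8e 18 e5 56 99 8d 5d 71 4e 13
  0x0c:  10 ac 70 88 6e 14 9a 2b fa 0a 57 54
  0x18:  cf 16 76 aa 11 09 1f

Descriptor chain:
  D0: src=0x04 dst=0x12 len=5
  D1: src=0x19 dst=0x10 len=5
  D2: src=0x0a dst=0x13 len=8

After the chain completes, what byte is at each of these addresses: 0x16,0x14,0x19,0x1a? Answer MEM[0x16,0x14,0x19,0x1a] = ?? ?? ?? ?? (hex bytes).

  after D0: wrote 5B at 0x12 = e556998d5d
  after D1: wrote 5B at 0x10 = 1676aa1109
  after D2: wrote 8B at 0x13 = 4e1310ac70881676
query mem[0x16]=0xac, mem[0x14]=0x13, mem[0x19]=0x16, mem[0x1a]=0x76

MEM[0x16,0x14,0x19,0x1a] = ac 13 16 76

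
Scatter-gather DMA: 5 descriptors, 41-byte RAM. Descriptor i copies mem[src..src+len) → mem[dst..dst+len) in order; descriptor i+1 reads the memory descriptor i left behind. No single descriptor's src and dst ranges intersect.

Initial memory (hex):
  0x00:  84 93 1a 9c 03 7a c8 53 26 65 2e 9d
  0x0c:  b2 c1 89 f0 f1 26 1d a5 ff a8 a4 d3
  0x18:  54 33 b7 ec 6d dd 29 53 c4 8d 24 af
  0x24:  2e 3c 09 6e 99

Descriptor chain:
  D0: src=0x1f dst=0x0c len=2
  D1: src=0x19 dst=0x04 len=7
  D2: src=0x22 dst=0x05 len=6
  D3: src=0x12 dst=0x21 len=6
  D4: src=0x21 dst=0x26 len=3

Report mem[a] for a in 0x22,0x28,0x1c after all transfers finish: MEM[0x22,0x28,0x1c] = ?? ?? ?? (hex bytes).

MEM[0x22,0x28,0x1c] = a5 ff 6d

D0: mem[0x0c..0x0d] <- [53 c4]
D1: mem[0x04..0x0a] <- [33 b7 ec 6d dd 29 53]
D2: mem[0x05..0x0a] <- [24 af 2e 3c 09 6e]
D3: mem[0x21..0x26] <- [1d a5 ff a8 a4 d3]
D4: mem[0x26..0x28] <- [1d a5 ff]
query mem[0x22]=0xa5, mem[0x28]=0xff, mem[0x1c]=0x6d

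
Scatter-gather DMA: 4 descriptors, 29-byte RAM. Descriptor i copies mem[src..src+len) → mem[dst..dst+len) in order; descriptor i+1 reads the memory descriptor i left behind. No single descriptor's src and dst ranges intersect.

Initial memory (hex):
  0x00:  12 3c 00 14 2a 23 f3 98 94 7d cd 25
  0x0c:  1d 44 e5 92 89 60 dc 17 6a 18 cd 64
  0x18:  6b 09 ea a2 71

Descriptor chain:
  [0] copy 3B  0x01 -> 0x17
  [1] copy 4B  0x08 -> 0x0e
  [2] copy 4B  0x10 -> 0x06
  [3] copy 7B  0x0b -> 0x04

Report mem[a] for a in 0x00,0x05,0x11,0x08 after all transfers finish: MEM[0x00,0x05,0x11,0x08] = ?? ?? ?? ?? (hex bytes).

D0: mem[0x17..0x19] <- [3c 00 14]
D1: mem[0x0e..0x11] <- [94 7d cd 25]
D2: mem[0x06..0x09] <- [cd 25 dc 17]
D3: mem[0x04..0x0a] <- [25 1d 44 94 7d cd 25]
query mem[0x00]=0x12, mem[0x05]=0x1d, mem[0x11]=0x25, mem[0x08]=0x7d

MEM[0x00,0x05,0x11,0x08] = 12 1d 25 7d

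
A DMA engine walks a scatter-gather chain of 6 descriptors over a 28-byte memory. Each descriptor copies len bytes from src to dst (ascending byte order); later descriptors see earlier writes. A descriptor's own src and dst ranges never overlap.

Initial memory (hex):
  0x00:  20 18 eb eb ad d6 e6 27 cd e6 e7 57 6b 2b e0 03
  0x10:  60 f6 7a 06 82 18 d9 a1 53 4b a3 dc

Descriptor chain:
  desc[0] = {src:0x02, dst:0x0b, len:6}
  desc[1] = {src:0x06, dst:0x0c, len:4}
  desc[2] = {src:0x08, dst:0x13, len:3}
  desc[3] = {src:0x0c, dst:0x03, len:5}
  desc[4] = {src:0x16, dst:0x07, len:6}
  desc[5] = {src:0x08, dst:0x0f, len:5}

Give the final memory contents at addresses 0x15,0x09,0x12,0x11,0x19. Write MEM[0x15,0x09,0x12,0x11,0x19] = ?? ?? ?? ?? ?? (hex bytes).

[0] 0x02->0x0b len=6 : eb eb ad d6 e6 27
[1] 0x06->0x0c len=4 : e6 27 cd e6
[2] 0x08->0x13 len=3 : cd e6 e7
[3] 0x0c->0x03 len=5 : e6 27 cd e6 27
[4] 0x16->0x07 len=6 : d9 a1 53 4b a3 dc
[5] 0x08->0x0f len=5 : a1 53 4b a3 dc
query mem[0x15]=0xe7, mem[0x09]=0x53, mem[0x12]=0xa3, mem[0x11]=0x4b, mem[0x19]=0x4b

MEM[0x15,0x09,0x12,0x11,0x19] = e7 53 a3 4b 4b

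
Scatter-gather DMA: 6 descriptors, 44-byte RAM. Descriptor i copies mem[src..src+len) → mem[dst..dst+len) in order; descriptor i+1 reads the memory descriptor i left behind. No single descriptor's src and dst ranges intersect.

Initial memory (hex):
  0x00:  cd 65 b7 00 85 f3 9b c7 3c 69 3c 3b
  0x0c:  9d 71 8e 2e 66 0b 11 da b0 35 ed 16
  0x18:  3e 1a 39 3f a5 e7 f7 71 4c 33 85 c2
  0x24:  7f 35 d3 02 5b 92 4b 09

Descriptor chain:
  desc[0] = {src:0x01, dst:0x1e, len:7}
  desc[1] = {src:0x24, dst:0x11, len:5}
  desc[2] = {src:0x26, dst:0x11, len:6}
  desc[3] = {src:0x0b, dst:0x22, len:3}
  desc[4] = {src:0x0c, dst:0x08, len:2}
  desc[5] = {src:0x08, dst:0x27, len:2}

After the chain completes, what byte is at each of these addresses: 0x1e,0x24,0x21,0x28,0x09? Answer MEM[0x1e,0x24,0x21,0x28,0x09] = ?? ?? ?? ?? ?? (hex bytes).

D0: mem[0x1e..0x24] <- [65 b7 00 85 f3 9b c7]
D1: mem[0x11..0x15] <- [c7 35 d3 02 5b]
D2: mem[0x11..0x16] <- [d3 02 5b 92 4b 09]
D3: mem[0x22..0x24] <- [3b 9d 71]
D4: mem[0x08..0x09] <- [9d 71]
D5: mem[0x27..0x28] <- [9d 71]
query mem[0x1e]=0x65, mem[0x24]=0x71, mem[0x21]=0x85, mem[0x28]=0x71, mem[0x09]=0x71

MEM[0x1e,0x24,0x21,0x28,0x09] = 65 71 85 71 71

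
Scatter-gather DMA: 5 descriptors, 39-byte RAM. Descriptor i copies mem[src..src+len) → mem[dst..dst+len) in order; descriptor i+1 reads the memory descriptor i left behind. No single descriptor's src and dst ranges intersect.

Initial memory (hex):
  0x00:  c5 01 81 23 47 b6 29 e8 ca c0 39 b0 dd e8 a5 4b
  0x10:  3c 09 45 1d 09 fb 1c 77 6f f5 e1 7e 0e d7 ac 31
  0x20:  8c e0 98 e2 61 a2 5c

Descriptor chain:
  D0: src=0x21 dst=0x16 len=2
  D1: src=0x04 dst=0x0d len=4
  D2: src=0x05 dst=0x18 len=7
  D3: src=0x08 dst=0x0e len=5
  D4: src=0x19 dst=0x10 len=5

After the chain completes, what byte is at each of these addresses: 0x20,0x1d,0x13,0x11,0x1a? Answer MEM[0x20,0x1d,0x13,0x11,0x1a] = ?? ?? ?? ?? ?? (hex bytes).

MEM[0x20,0x1d,0x13,0x11,0x1a] = 8c 39 c0 e8 e8

#0 dst[0x16+2] := {0xe0,0x98}
#1 dst[0x0d+4] := {0x47,0xb6,0x29,0xe8}
#2 dst[0x18+7] := {0xb6,0x29,0xe8,0xca,0xc0,0x39,0xb0}
#3 dst[0x0e+5] := {0xca,0xc0,0x39,0xb0,0xdd}
#4 dst[0x10+5] := {0x29,0xe8,0xca,0xc0,0x39}
query mem[0x20]=0x8c, mem[0x1d]=0x39, mem[0x13]=0xc0, mem[0x11]=0xe8, mem[0x1a]=0xe8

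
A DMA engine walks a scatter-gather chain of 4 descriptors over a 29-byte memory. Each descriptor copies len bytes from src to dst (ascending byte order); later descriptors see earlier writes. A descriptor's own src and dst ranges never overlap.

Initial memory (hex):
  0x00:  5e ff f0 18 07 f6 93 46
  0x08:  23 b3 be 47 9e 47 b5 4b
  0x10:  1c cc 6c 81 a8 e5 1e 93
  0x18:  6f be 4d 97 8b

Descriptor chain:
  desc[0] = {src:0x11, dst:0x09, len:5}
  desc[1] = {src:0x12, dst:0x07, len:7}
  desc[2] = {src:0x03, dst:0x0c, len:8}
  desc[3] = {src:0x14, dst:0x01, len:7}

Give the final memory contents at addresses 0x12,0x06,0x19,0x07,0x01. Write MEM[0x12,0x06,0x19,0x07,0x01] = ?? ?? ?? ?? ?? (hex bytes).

MEM[0x12,0x06,0x19,0x07,0x01] = a8 be be 4d a8

  after D0: wrote 5B at 0x09 = cc6c81a8e5
  after D1: wrote 7B at 0x07 = 6c81a8e51e936f
  after D2: wrote 8B at 0x0c = 1807f6936c81a8e5
  after D3: wrote 7B at 0x01 = a8e51e936fbe4d
query mem[0x12]=0xa8, mem[0x06]=0xbe, mem[0x19]=0xbe, mem[0x07]=0x4d, mem[0x01]=0xa8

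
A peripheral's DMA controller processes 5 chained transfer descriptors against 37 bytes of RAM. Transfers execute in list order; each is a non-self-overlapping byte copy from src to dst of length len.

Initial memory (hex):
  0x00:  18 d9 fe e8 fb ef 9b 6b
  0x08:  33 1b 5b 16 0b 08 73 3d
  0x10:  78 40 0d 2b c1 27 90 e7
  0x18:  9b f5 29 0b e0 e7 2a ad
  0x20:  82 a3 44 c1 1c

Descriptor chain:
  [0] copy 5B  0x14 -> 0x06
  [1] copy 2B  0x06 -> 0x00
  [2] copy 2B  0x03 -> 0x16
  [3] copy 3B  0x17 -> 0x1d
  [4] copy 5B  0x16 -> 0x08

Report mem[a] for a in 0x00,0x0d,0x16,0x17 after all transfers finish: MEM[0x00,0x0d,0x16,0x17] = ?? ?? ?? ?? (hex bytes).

MEM[0x00,0x0d,0x16,0x17] = c1 08 e8 fb

  after D0: wrote 5B at 0x06 = c12790e79b
  after D1: wrote 2B at 0x00 = c127
  after D2: wrote 2B at 0x16 = e8fb
  after D3: wrote 3B at 0x1d = fb9bf5
  after D4: wrote 5B at 0x08 = e8fb9bf529
query mem[0x00]=0xc1, mem[0x0d]=0x08, mem[0x16]=0xe8, mem[0x17]=0xfb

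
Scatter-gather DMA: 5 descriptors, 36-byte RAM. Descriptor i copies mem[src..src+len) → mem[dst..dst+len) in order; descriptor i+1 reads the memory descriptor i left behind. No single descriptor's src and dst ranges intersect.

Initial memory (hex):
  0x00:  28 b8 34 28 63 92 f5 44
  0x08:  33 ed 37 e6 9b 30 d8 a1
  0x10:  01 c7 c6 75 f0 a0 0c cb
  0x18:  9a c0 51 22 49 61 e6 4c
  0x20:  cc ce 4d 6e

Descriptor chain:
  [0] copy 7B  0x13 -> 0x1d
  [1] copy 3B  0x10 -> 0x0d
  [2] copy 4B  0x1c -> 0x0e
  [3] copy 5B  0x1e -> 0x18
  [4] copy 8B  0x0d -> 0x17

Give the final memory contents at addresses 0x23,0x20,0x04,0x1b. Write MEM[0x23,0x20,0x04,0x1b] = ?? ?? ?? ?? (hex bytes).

MEM[0x23,0x20,0x04,0x1b] = c0 0c 63 a0

D0: mem[0x1d..0x23] <- [75 f0 a0 0c cb 9a c0]
D1: mem[0x0d..0x0f] <- [01 c7 c6]
D2: mem[0x0e..0x11] <- [49 75 f0 a0]
D3: mem[0x18..0x1c] <- [f0 a0 0c cb 9a]
D4: mem[0x17..0x1e] <- [01 49 75 f0 a0 c6 75 f0]
query mem[0x23]=0xc0, mem[0x20]=0x0c, mem[0x04]=0x63, mem[0x1b]=0xa0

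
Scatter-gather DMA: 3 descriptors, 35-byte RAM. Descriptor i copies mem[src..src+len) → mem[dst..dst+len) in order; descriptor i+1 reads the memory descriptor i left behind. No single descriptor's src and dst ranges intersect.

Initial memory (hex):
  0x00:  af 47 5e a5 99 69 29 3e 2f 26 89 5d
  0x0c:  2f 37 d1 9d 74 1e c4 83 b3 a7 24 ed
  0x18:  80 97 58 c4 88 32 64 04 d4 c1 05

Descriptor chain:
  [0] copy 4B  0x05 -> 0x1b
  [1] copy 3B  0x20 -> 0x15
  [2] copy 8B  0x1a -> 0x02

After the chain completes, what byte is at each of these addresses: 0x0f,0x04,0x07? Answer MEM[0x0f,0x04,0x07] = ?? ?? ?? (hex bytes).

MEM[0x0f,0x04,0x07] = 9d 29 04

[0] 0x05->0x1b len=4 : 69 29 3e 2f
[1] 0x20->0x15 len=3 : d4 c1 05
[2] 0x1a->0x02 len=8 : 58 69 29 3e 2f 04 d4 c1
query mem[0x0f]=0x9d, mem[0x04]=0x29, mem[0x07]=0x04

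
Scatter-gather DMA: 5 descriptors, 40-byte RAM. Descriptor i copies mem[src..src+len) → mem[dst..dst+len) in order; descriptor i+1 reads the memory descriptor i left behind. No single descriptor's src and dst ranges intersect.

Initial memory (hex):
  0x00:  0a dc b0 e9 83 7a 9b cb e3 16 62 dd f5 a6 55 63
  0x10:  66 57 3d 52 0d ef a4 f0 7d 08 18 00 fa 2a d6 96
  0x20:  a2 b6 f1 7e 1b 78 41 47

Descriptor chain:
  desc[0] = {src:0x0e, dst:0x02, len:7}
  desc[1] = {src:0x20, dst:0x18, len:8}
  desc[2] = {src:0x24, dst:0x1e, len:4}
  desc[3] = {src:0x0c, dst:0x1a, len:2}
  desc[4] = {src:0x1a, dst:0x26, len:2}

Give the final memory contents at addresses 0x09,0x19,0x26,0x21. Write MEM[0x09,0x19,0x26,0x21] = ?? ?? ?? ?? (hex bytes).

MEM[0x09,0x19,0x26,0x21] = 16 b6 f5 47

[0] 0x0e->0x02 len=7 : 55 63 66 57 3d 52 0d
[1] 0x20->0x18 len=8 : a2 b6 f1 7e 1b 78 41 47
[2] 0x24->0x1e len=4 : 1b 78 41 47
[3] 0x0c->0x1a len=2 : f5 a6
[4] 0x1a->0x26 len=2 : f5 a6
query mem[0x09]=0x16, mem[0x19]=0xb6, mem[0x26]=0xf5, mem[0x21]=0x47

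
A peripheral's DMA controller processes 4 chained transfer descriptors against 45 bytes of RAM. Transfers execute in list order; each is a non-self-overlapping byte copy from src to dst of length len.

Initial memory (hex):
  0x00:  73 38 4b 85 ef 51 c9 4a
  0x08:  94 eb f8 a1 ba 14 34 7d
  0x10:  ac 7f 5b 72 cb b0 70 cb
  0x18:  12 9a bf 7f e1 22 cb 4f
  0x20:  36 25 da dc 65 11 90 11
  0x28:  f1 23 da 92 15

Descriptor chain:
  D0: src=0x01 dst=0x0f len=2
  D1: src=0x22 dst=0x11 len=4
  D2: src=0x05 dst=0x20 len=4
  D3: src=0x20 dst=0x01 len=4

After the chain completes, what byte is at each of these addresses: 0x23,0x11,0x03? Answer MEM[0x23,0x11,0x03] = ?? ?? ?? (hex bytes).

D0: mem[0x0f..0x10] <- [38 4b]
D1: mem[0x11..0x14] <- [da dc 65 11]
D2: mem[0x20..0x23] <- [51 c9 4a 94]
D3: mem[0x01..0x04] <- [51 c9 4a 94]
query mem[0x23]=0x94, mem[0x11]=0xda, mem[0x03]=0x4a

MEM[0x23,0x11,0x03] = 94 da 4a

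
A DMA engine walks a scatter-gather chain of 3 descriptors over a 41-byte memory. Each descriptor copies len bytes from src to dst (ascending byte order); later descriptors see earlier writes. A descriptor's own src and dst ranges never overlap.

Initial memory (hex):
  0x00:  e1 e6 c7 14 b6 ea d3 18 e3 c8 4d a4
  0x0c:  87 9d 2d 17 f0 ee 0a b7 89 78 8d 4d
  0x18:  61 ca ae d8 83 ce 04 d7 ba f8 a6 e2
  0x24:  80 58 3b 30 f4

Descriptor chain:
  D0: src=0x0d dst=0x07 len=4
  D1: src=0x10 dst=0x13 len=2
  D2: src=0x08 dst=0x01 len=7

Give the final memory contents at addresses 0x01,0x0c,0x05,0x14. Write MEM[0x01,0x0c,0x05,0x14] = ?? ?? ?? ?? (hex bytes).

#0 dst[0x07+4] := {0x9d,0x2d,0x17,0xf0}
#1 dst[0x13+2] := {0xf0,0xee}
#2 dst[0x01+7] := {0x2d,0x17,0xf0,0xa4,0x87,0x9d,0x2d}
query mem[0x01]=0x2d, mem[0x0c]=0x87, mem[0x05]=0x87, mem[0x14]=0xee

MEM[0x01,0x0c,0x05,0x14] = 2d 87 87 ee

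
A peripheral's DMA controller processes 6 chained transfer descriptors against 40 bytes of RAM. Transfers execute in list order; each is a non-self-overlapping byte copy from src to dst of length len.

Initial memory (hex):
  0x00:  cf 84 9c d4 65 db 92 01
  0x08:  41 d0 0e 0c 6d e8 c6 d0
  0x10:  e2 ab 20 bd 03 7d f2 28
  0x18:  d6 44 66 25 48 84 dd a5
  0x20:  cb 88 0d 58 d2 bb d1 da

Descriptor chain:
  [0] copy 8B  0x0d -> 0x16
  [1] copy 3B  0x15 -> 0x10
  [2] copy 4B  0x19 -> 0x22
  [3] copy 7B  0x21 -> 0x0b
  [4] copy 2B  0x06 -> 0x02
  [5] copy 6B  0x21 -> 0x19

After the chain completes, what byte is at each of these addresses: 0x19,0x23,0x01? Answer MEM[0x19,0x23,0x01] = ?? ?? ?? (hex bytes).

MEM[0x19,0x23,0x01] = 88 ab 84

D0: mem[0x16..0x1d] <- [e8 c6 d0 e2 ab 20 bd 03]
D1: mem[0x10..0x12] <- [7d e8 c6]
D2: mem[0x22..0x25] <- [e2 ab 20 bd]
D3: mem[0x0b..0x11] <- [88 e2 ab 20 bd d1 da]
D4: mem[0x02..0x03] <- [92 01]
D5: mem[0x19..0x1e] <- [88 e2 ab 20 bd d1]
query mem[0x19]=0x88, mem[0x23]=0xab, mem[0x01]=0x84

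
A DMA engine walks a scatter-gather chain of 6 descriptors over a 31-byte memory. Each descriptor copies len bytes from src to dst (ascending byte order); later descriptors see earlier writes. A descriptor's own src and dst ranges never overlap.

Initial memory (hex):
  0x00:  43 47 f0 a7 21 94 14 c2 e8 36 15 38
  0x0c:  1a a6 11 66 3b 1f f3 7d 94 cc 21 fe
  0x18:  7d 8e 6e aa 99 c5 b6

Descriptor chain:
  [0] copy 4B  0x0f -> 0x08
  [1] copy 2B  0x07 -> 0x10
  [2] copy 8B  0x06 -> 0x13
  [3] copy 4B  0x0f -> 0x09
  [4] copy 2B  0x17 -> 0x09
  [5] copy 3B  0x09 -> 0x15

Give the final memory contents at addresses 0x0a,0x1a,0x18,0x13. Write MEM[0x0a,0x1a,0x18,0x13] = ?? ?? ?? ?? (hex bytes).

#0 dst[0x08+4] := {0x66,0x3b,0x1f,0xf3}
#1 dst[0x10+2] := {0xc2,0x66}
#2 dst[0x13+8] := {0x14,0xc2,0x66,0x3b,0x1f,0xf3,0x1a,0xa6}
#3 dst[0x09+4] := {0x66,0xc2,0x66,0xf3}
#4 dst[0x09+2] := {0x1f,0xf3}
#5 dst[0x15+3] := {0x1f,0xf3,0x66}
query mem[0x0a]=0xf3, mem[0x1a]=0xa6, mem[0x18]=0xf3, mem[0x13]=0x14

MEM[0x0a,0x1a,0x18,0x13] = f3 a6 f3 14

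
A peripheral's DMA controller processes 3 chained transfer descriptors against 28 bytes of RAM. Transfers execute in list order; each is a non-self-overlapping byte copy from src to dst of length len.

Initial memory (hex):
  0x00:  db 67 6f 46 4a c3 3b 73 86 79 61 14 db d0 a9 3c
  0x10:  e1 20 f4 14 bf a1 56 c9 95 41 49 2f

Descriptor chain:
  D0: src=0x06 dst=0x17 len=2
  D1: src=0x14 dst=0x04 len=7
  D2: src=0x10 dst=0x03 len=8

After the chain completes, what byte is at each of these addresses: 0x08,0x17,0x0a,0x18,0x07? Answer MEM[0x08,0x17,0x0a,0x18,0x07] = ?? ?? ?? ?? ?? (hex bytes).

MEM[0x08,0x17,0x0a,0x18,0x07] = a1 3b 3b 73 bf

[0] 0x06->0x17 len=2 : 3b 73
[1] 0x14->0x04 len=7 : bf a1 56 3b 73 41 49
[2] 0x10->0x03 len=8 : e1 20 f4 14 bf a1 56 3b
query mem[0x08]=0xa1, mem[0x17]=0x3b, mem[0x0a]=0x3b, mem[0x18]=0x73, mem[0x07]=0xbf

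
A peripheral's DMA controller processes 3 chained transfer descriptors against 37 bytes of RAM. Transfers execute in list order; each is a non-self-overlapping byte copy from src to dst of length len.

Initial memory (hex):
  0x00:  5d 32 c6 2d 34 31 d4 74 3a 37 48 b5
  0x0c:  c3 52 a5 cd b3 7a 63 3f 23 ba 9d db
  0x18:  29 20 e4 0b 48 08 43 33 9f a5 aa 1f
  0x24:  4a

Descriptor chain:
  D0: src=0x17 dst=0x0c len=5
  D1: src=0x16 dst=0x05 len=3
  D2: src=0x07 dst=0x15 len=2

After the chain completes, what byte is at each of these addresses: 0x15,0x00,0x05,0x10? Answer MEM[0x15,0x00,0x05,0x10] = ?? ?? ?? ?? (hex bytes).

D0: mem[0x0c..0x10] <- [db 29 20 e4 0b]
D1: mem[0x05..0x07] <- [9d db 29]
D2: mem[0x15..0x16] <- [29 3a]
query mem[0x15]=0x29, mem[0x00]=0x5d, mem[0x05]=0x9d, mem[0x10]=0x0b

MEM[0x15,0x00,0x05,0x10] = 29 5d 9d 0b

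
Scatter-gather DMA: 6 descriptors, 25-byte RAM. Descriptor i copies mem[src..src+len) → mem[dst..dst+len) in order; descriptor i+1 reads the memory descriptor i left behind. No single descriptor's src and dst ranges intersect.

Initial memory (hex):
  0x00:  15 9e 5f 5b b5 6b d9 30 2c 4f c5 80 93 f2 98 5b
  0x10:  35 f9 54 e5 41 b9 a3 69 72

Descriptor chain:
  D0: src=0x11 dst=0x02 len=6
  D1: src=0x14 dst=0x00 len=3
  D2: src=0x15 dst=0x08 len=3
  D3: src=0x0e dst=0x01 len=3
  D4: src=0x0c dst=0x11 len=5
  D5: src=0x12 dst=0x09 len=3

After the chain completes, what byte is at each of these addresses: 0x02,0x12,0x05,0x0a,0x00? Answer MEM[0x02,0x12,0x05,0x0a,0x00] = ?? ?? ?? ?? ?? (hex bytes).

  after D0: wrote 6B at 0x02 = f954e541b9a3
  after D1: wrote 3B at 0x00 = 41b9a3
  after D2: wrote 3B at 0x08 = b9a369
  after D3: wrote 3B at 0x01 = 985b35
  after D4: wrote 5B at 0x11 = 93f2985b35
  after D5: wrote 3B at 0x09 = f2985b
query mem[0x02]=0x5b, mem[0x12]=0xf2, mem[0x05]=0x41, mem[0x0a]=0x98, mem[0x00]=0x41

MEM[0x02,0x12,0x05,0x0a,0x00] = 5b f2 41 98 41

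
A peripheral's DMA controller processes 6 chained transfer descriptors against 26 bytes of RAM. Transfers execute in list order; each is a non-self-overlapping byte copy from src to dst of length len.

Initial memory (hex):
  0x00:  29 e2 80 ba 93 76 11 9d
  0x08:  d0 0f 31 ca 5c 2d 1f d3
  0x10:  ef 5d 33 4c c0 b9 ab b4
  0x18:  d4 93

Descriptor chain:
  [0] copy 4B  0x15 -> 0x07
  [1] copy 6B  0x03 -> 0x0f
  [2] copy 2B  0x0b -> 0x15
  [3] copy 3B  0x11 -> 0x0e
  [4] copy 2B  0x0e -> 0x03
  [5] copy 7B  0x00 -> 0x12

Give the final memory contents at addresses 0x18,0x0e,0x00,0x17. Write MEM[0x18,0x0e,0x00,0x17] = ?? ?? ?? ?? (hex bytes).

MEM[0x18,0x0e,0x00,0x17] = 11 76 29 76

#0 dst[0x07+4] := {0xb9,0xab,0xb4,0xd4}
#1 dst[0x0f+6] := {0xba,0x93,0x76,0x11,0xb9,0xab}
#2 dst[0x15+2] := {0xca,0x5c}
#3 dst[0x0e+3] := {0x76,0x11,0xb9}
#4 dst[0x03+2] := {0x76,0x11}
#5 dst[0x12+7] := {0x29,0xe2,0x80,0x76,0x11,0x76,0x11}
query mem[0x18]=0x11, mem[0x0e]=0x76, mem[0x00]=0x29, mem[0x17]=0x76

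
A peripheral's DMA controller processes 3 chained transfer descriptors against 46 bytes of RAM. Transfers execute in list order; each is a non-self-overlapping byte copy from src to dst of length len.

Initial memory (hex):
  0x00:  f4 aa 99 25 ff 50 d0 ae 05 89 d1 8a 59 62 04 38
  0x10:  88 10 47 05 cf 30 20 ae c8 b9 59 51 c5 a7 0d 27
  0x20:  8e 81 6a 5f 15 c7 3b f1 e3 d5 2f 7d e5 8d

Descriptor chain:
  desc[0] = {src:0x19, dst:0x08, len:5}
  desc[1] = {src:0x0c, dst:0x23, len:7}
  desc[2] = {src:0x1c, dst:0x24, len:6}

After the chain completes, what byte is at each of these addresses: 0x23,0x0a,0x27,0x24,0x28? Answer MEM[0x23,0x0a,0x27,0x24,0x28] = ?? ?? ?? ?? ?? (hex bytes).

MEM[0x23,0x0a,0x27,0x24,0x28] = a7 51 27 c5 8e

#0 dst[0x08+5] := {0xb9,0x59,0x51,0xc5,0xa7}
#1 dst[0x23+7] := {0xa7,0x62,0x04,0x38,0x88,0x10,0x47}
#2 dst[0x24+6] := {0xc5,0xa7,0x0d,0x27,0x8e,0x81}
query mem[0x23]=0xa7, mem[0x0a]=0x51, mem[0x27]=0x27, mem[0x24]=0xc5, mem[0x28]=0x8e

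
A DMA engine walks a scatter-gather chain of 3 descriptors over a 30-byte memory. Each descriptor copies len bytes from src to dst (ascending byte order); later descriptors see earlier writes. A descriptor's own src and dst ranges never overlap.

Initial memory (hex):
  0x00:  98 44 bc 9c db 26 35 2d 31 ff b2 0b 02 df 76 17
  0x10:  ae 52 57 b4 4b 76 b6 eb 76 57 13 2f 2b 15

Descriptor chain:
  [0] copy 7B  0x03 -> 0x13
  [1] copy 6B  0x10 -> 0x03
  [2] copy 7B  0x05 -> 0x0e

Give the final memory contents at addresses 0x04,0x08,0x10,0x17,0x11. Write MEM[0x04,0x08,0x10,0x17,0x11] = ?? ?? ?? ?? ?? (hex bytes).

[0] 0x03->0x13 len=7 : 9c db 26 35 2d 31 ff
[1] 0x10->0x03 len=6 : ae 52 57 9c db 26
[2] 0x05->0x0e len=7 : 57 9c db 26 ff b2 0b
query mem[0x04]=0x52, mem[0x08]=0x26, mem[0x10]=0xdb, mem[0x17]=0x2d, mem[0x11]=0x26

MEM[0x04,0x08,0x10,0x17,0x11] = 52 26 db 2d 26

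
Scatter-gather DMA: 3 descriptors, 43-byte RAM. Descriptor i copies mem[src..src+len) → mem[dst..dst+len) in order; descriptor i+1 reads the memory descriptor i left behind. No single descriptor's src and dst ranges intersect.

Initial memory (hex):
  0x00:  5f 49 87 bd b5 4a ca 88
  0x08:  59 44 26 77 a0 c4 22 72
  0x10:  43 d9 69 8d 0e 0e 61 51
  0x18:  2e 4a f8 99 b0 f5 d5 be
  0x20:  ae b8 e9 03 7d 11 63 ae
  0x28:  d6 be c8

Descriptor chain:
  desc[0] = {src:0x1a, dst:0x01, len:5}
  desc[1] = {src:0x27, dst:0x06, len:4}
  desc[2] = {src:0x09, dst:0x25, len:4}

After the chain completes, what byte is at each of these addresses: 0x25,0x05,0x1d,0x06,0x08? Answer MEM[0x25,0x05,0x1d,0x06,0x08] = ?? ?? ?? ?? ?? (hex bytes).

[0] 0x1a->0x01 len=5 : f8 99 b0 f5 d5
[1] 0x27->0x06 len=4 : ae d6 be c8
[2] 0x09->0x25 len=4 : c8 26 77 a0
query mem[0x25]=0xc8, mem[0x05]=0xd5, mem[0x1d]=0xf5, mem[0x06]=0xae, mem[0x08]=0xbe

MEM[0x25,0x05,0x1d,0x06,0x08] = c8 d5 f5 ae be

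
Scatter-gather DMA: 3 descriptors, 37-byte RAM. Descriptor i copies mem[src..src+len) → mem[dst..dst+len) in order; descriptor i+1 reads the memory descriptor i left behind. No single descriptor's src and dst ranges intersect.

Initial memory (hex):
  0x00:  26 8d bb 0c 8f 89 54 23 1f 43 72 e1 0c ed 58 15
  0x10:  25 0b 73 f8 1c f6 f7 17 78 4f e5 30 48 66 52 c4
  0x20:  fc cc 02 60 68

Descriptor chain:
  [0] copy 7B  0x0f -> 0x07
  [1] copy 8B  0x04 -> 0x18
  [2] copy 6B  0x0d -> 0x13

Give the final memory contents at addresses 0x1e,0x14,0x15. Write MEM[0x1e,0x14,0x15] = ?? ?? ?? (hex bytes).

#0 dst[0x07+7] := {0x15,0x25,0x0b,0x73,0xf8,0x1c,0xf6}
#1 dst[0x18+8] := {0x8f,0x89,0x54,0x15,0x25,0x0b,0x73,0xf8}
#2 dst[0x13+6] := {0xf6,0x58,0x15,0x25,0x0b,0x73}
query mem[0x1e]=0x73, mem[0x14]=0x58, mem[0x15]=0x15

MEM[0x1e,0x14,0x15] = 73 58 15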